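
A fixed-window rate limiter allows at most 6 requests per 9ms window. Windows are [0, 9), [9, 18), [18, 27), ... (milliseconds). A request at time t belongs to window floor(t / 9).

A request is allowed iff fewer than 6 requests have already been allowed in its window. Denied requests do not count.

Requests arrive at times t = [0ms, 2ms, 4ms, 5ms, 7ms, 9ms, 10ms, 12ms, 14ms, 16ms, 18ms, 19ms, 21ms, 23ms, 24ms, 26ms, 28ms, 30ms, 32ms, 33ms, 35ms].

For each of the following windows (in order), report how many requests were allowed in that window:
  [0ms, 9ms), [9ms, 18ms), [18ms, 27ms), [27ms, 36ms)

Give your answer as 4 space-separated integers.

Processing requests:
  req#1 t=0ms (window 0): ALLOW
  req#2 t=2ms (window 0): ALLOW
  req#3 t=4ms (window 0): ALLOW
  req#4 t=5ms (window 0): ALLOW
  req#5 t=7ms (window 0): ALLOW
  req#6 t=9ms (window 1): ALLOW
  req#7 t=10ms (window 1): ALLOW
  req#8 t=12ms (window 1): ALLOW
  req#9 t=14ms (window 1): ALLOW
  req#10 t=16ms (window 1): ALLOW
  req#11 t=18ms (window 2): ALLOW
  req#12 t=19ms (window 2): ALLOW
  req#13 t=21ms (window 2): ALLOW
  req#14 t=23ms (window 2): ALLOW
  req#15 t=24ms (window 2): ALLOW
  req#16 t=26ms (window 2): ALLOW
  req#17 t=28ms (window 3): ALLOW
  req#18 t=30ms (window 3): ALLOW
  req#19 t=32ms (window 3): ALLOW
  req#20 t=33ms (window 3): ALLOW
  req#21 t=35ms (window 3): ALLOW

Allowed counts by window: 5 5 6 5

Answer: 5 5 6 5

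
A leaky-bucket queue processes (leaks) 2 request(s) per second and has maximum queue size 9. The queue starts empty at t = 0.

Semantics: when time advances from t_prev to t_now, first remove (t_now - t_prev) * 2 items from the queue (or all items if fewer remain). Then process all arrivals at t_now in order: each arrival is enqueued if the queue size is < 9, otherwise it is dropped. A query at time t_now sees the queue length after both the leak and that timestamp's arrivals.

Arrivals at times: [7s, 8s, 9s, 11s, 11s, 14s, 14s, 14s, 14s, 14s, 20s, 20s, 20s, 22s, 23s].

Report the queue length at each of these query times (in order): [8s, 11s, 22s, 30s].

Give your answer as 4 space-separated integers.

Answer: 1 2 1 0

Derivation:
Queue lengths at query times:
  query t=8s: backlog = 1
  query t=11s: backlog = 2
  query t=22s: backlog = 1
  query t=30s: backlog = 0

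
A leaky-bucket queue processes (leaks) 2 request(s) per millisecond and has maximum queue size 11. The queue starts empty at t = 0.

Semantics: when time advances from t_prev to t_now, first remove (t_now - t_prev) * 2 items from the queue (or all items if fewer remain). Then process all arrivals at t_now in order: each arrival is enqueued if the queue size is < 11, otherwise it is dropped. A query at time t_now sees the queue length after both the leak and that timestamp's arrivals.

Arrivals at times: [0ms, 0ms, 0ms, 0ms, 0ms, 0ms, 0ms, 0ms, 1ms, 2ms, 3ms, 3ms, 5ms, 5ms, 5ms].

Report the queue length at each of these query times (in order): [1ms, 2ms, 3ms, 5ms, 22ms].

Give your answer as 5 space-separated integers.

Queue lengths at query times:
  query t=1ms: backlog = 7
  query t=2ms: backlog = 6
  query t=3ms: backlog = 6
  query t=5ms: backlog = 5
  query t=22ms: backlog = 0

Answer: 7 6 6 5 0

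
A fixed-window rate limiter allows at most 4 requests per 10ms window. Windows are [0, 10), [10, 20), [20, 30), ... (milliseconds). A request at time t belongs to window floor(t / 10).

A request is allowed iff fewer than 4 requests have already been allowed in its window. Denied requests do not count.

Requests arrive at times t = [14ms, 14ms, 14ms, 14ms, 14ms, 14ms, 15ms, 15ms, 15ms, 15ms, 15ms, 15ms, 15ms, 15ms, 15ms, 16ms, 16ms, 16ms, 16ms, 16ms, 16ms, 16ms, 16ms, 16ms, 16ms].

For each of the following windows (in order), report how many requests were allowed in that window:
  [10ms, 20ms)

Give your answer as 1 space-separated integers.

Answer: 4

Derivation:
Processing requests:
  req#1 t=14ms (window 1): ALLOW
  req#2 t=14ms (window 1): ALLOW
  req#3 t=14ms (window 1): ALLOW
  req#4 t=14ms (window 1): ALLOW
  req#5 t=14ms (window 1): DENY
  req#6 t=14ms (window 1): DENY
  req#7 t=15ms (window 1): DENY
  req#8 t=15ms (window 1): DENY
  req#9 t=15ms (window 1): DENY
  req#10 t=15ms (window 1): DENY
  req#11 t=15ms (window 1): DENY
  req#12 t=15ms (window 1): DENY
  req#13 t=15ms (window 1): DENY
  req#14 t=15ms (window 1): DENY
  req#15 t=15ms (window 1): DENY
  req#16 t=16ms (window 1): DENY
  req#17 t=16ms (window 1): DENY
  req#18 t=16ms (window 1): DENY
  req#19 t=16ms (window 1): DENY
  req#20 t=16ms (window 1): DENY
  req#21 t=16ms (window 1): DENY
  req#22 t=16ms (window 1): DENY
  req#23 t=16ms (window 1): DENY
  req#24 t=16ms (window 1): DENY
  req#25 t=16ms (window 1): DENY

Allowed counts by window: 4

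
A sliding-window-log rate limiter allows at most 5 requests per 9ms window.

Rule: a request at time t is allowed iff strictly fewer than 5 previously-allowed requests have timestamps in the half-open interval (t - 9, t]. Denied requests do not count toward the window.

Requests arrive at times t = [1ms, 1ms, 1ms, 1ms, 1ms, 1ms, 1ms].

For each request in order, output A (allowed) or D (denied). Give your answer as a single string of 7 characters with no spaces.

Answer: AAAAADD

Derivation:
Tracking allowed requests in the window:
  req#1 t=1ms: ALLOW
  req#2 t=1ms: ALLOW
  req#3 t=1ms: ALLOW
  req#4 t=1ms: ALLOW
  req#5 t=1ms: ALLOW
  req#6 t=1ms: DENY
  req#7 t=1ms: DENY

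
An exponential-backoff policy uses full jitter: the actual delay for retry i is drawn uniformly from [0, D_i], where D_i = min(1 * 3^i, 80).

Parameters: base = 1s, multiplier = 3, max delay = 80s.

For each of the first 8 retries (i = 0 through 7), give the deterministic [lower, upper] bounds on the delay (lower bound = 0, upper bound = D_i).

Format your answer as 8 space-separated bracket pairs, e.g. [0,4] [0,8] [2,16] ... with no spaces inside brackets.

Computing bounds per retry:
  i=0: D_i=min(1*3^0,80)=1, bounds=[0,1]
  i=1: D_i=min(1*3^1,80)=3, bounds=[0,3]
  i=2: D_i=min(1*3^2,80)=9, bounds=[0,9]
  i=3: D_i=min(1*3^3,80)=27, bounds=[0,27]
  i=4: D_i=min(1*3^4,80)=80, bounds=[0,80]
  i=5: D_i=min(1*3^5,80)=80, bounds=[0,80]
  i=6: D_i=min(1*3^6,80)=80, bounds=[0,80]
  i=7: D_i=min(1*3^7,80)=80, bounds=[0,80]

Answer: [0,1] [0,3] [0,9] [0,27] [0,80] [0,80] [0,80] [0,80]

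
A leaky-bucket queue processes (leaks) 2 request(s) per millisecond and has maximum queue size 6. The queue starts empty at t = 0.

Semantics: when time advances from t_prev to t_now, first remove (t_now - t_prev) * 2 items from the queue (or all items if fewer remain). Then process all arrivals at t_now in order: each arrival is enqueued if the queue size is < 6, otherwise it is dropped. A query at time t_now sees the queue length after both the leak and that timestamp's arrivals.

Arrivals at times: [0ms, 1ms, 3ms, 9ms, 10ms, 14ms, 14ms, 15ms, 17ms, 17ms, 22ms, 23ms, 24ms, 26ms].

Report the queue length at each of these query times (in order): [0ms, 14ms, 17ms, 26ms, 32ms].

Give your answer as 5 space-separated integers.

Answer: 1 2 2 1 0

Derivation:
Queue lengths at query times:
  query t=0ms: backlog = 1
  query t=14ms: backlog = 2
  query t=17ms: backlog = 2
  query t=26ms: backlog = 1
  query t=32ms: backlog = 0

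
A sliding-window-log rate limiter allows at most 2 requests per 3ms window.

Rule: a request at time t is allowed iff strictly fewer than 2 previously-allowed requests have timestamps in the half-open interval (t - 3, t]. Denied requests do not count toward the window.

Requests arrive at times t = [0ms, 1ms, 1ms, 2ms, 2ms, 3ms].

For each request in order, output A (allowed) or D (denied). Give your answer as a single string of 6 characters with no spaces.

Answer: AADDDA

Derivation:
Tracking allowed requests in the window:
  req#1 t=0ms: ALLOW
  req#2 t=1ms: ALLOW
  req#3 t=1ms: DENY
  req#4 t=2ms: DENY
  req#5 t=2ms: DENY
  req#6 t=3ms: ALLOW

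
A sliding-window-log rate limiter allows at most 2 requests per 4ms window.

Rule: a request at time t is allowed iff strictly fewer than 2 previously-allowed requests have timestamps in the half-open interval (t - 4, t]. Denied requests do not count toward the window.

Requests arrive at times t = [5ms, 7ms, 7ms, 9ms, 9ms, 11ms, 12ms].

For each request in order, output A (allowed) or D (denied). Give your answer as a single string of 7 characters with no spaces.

Tracking allowed requests in the window:
  req#1 t=5ms: ALLOW
  req#2 t=7ms: ALLOW
  req#3 t=7ms: DENY
  req#4 t=9ms: ALLOW
  req#5 t=9ms: DENY
  req#6 t=11ms: ALLOW
  req#7 t=12ms: DENY

Answer: AADADAD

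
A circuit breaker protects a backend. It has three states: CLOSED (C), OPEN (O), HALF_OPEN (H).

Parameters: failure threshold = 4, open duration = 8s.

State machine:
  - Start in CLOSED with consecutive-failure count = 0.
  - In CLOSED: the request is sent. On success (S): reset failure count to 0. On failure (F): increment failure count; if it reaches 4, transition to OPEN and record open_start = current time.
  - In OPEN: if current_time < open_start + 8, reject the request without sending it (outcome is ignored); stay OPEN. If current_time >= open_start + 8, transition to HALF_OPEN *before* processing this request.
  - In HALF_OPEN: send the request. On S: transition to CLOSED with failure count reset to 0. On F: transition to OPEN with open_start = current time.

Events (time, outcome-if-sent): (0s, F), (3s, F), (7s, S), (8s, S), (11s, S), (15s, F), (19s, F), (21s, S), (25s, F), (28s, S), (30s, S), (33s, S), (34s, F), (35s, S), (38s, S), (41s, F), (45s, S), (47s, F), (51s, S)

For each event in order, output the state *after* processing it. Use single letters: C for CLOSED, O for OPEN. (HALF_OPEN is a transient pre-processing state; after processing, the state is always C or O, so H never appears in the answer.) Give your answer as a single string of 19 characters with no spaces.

Answer: CCCCCCCCCCCCCCCCCCC

Derivation:
State after each event:
  event#1 t=0s outcome=F: state=CLOSED
  event#2 t=3s outcome=F: state=CLOSED
  event#3 t=7s outcome=S: state=CLOSED
  event#4 t=8s outcome=S: state=CLOSED
  event#5 t=11s outcome=S: state=CLOSED
  event#6 t=15s outcome=F: state=CLOSED
  event#7 t=19s outcome=F: state=CLOSED
  event#8 t=21s outcome=S: state=CLOSED
  event#9 t=25s outcome=F: state=CLOSED
  event#10 t=28s outcome=S: state=CLOSED
  event#11 t=30s outcome=S: state=CLOSED
  event#12 t=33s outcome=S: state=CLOSED
  event#13 t=34s outcome=F: state=CLOSED
  event#14 t=35s outcome=S: state=CLOSED
  event#15 t=38s outcome=S: state=CLOSED
  event#16 t=41s outcome=F: state=CLOSED
  event#17 t=45s outcome=S: state=CLOSED
  event#18 t=47s outcome=F: state=CLOSED
  event#19 t=51s outcome=S: state=CLOSED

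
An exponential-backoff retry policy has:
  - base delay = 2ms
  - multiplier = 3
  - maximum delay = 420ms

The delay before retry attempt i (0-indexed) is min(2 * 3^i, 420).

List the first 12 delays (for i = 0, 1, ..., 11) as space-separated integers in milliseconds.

Answer: 2 6 18 54 162 420 420 420 420 420 420 420

Derivation:
Computing each delay:
  i=0: min(2*3^0, 420) = 2
  i=1: min(2*3^1, 420) = 6
  i=2: min(2*3^2, 420) = 18
  i=3: min(2*3^3, 420) = 54
  i=4: min(2*3^4, 420) = 162
  i=5: min(2*3^5, 420) = 420
  i=6: min(2*3^6, 420) = 420
  i=7: min(2*3^7, 420) = 420
  i=8: min(2*3^8, 420) = 420
  i=9: min(2*3^9, 420) = 420
  i=10: min(2*3^10, 420) = 420
  i=11: min(2*3^11, 420) = 420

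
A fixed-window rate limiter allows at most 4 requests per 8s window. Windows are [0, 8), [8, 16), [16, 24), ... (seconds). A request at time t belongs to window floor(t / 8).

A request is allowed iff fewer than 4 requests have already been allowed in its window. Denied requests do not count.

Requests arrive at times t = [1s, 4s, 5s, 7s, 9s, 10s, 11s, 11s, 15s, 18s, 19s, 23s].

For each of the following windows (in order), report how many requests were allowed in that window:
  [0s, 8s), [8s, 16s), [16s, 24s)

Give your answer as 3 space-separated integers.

Processing requests:
  req#1 t=1s (window 0): ALLOW
  req#2 t=4s (window 0): ALLOW
  req#3 t=5s (window 0): ALLOW
  req#4 t=7s (window 0): ALLOW
  req#5 t=9s (window 1): ALLOW
  req#6 t=10s (window 1): ALLOW
  req#7 t=11s (window 1): ALLOW
  req#8 t=11s (window 1): ALLOW
  req#9 t=15s (window 1): DENY
  req#10 t=18s (window 2): ALLOW
  req#11 t=19s (window 2): ALLOW
  req#12 t=23s (window 2): ALLOW

Allowed counts by window: 4 4 3

Answer: 4 4 3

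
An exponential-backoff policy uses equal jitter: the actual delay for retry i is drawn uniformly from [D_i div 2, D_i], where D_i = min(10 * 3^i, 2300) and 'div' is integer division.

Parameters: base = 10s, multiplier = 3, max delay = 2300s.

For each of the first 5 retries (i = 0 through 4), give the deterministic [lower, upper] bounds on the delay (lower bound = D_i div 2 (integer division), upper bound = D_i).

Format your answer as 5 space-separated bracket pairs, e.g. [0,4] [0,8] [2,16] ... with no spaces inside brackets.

Computing bounds per retry:
  i=0: D_i=min(10*3^0,2300)=10, bounds=[5,10]
  i=1: D_i=min(10*3^1,2300)=30, bounds=[15,30]
  i=2: D_i=min(10*3^2,2300)=90, bounds=[45,90]
  i=3: D_i=min(10*3^3,2300)=270, bounds=[135,270]
  i=4: D_i=min(10*3^4,2300)=810, bounds=[405,810]

Answer: [5,10] [15,30] [45,90] [135,270] [405,810]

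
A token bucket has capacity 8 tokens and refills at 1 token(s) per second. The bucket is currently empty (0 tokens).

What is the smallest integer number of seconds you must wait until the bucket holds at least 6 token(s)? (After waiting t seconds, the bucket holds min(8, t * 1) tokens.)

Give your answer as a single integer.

Need t * 1 >= 6, so t >= 6/1.
Smallest integer t = ceil(6/1) = 6.

Answer: 6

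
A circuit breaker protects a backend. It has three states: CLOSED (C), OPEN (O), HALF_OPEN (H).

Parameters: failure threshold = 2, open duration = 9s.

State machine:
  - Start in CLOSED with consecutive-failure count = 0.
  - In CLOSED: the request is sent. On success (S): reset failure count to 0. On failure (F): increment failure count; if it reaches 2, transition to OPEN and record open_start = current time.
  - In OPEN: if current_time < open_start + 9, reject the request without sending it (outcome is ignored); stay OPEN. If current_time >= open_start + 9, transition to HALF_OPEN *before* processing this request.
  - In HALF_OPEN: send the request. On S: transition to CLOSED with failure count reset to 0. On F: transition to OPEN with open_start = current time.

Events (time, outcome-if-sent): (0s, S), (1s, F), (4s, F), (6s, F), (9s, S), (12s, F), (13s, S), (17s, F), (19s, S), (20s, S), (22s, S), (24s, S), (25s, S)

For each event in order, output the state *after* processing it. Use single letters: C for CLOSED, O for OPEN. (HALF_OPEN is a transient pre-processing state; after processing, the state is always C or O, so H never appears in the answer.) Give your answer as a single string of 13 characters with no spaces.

Answer: CCOOOOCCCCCCC

Derivation:
State after each event:
  event#1 t=0s outcome=S: state=CLOSED
  event#2 t=1s outcome=F: state=CLOSED
  event#3 t=4s outcome=F: state=OPEN
  event#4 t=6s outcome=F: state=OPEN
  event#5 t=9s outcome=S: state=OPEN
  event#6 t=12s outcome=F: state=OPEN
  event#7 t=13s outcome=S: state=CLOSED
  event#8 t=17s outcome=F: state=CLOSED
  event#9 t=19s outcome=S: state=CLOSED
  event#10 t=20s outcome=S: state=CLOSED
  event#11 t=22s outcome=S: state=CLOSED
  event#12 t=24s outcome=S: state=CLOSED
  event#13 t=25s outcome=S: state=CLOSED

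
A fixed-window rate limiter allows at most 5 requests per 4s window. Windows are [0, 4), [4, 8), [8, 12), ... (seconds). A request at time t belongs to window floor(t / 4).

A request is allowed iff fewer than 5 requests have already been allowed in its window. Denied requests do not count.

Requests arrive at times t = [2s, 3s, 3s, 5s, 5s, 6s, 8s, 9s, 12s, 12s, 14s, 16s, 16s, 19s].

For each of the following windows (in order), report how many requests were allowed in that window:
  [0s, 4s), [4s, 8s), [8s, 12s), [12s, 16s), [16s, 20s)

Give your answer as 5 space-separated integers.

Answer: 3 3 2 3 3

Derivation:
Processing requests:
  req#1 t=2s (window 0): ALLOW
  req#2 t=3s (window 0): ALLOW
  req#3 t=3s (window 0): ALLOW
  req#4 t=5s (window 1): ALLOW
  req#5 t=5s (window 1): ALLOW
  req#6 t=6s (window 1): ALLOW
  req#7 t=8s (window 2): ALLOW
  req#8 t=9s (window 2): ALLOW
  req#9 t=12s (window 3): ALLOW
  req#10 t=12s (window 3): ALLOW
  req#11 t=14s (window 3): ALLOW
  req#12 t=16s (window 4): ALLOW
  req#13 t=16s (window 4): ALLOW
  req#14 t=19s (window 4): ALLOW

Allowed counts by window: 3 3 2 3 3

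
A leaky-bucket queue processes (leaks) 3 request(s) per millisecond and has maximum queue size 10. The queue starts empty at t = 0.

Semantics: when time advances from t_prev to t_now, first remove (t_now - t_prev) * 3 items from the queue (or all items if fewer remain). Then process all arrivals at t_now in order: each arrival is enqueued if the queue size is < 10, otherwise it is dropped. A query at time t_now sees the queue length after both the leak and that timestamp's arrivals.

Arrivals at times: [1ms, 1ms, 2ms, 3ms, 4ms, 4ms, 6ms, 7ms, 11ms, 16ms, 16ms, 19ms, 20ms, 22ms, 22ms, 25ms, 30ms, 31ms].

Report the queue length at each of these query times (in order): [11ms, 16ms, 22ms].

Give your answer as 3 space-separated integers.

Answer: 1 2 2

Derivation:
Queue lengths at query times:
  query t=11ms: backlog = 1
  query t=16ms: backlog = 2
  query t=22ms: backlog = 2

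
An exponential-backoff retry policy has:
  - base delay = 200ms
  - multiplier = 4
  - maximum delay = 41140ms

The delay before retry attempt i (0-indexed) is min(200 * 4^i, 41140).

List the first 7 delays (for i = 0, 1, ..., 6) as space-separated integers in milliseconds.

Computing each delay:
  i=0: min(200*4^0, 41140) = 200
  i=1: min(200*4^1, 41140) = 800
  i=2: min(200*4^2, 41140) = 3200
  i=3: min(200*4^3, 41140) = 12800
  i=4: min(200*4^4, 41140) = 41140
  i=5: min(200*4^5, 41140) = 41140
  i=6: min(200*4^6, 41140) = 41140

Answer: 200 800 3200 12800 41140 41140 41140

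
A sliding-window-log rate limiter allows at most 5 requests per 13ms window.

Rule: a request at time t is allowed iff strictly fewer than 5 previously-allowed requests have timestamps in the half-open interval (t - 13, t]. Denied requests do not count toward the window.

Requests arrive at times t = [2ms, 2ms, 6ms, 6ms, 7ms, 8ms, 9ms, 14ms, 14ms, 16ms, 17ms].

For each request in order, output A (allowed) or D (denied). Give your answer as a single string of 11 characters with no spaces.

Answer: AAAAADDDDAA

Derivation:
Tracking allowed requests in the window:
  req#1 t=2ms: ALLOW
  req#2 t=2ms: ALLOW
  req#3 t=6ms: ALLOW
  req#4 t=6ms: ALLOW
  req#5 t=7ms: ALLOW
  req#6 t=8ms: DENY
  req#7 t=9ms: DENY
  req#8 t=14ms: DENY
  req#9 t=14ms: DENY
  req#10 t=16ms: ALLOW
  req#11 t=17ms: ALLOW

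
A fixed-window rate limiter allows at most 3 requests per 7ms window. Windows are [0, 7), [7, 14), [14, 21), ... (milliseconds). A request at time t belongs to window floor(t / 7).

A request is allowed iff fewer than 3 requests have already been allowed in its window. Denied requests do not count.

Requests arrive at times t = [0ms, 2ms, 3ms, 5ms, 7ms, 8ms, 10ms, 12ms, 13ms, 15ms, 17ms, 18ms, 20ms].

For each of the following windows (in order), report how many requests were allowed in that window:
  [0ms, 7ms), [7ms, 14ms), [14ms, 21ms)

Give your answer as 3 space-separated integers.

Processing requests:
  req#1 t=0ms (window 0): ALLOW
  req#2 t=2ms (window 0): ALLOW
  req#3 t=3ms (window 0): ALLOW
  req#4 t=5ms (window 0): DENY
  req#5 t=7ms (window 1): ALLOW
  req#6 t=8ms (window 1): ALLOW
  req#7 t=10ms (window 1): ALLOW
  req#8 t=12ms (window 1): DENY
  req#9 t=13ms (window 1): DENY
  req#10 t=15ms (window 2): ALLOW
  req#11 t=17ms (window 2): ALLOW
  req#12 t=18ms (window 2): ALLOW
  req#13 t=20ms (window 2): DENY

Allowed counts by window: 3 3 3

Answer: 3 3 3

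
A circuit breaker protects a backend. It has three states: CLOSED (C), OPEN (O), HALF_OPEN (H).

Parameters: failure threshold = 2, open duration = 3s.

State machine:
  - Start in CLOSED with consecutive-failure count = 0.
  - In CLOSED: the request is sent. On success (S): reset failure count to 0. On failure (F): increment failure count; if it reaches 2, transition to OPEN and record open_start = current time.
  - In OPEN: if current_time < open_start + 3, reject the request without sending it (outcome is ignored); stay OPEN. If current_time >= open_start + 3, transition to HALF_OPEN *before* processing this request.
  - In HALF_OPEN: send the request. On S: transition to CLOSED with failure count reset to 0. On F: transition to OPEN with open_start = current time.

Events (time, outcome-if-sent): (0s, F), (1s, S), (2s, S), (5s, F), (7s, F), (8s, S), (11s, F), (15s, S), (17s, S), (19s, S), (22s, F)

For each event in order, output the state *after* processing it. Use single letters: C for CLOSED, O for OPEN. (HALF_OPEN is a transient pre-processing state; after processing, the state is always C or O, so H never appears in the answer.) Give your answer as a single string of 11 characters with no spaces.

State after each event:
  event#1 t=0s outcome=F: state=CLOSED
  event#2 t=1s outcome=S: state=CLOSED
  event#3 t=2s outcome=S: state=CLOSED
  event#4 t=5s outcome=F: state=CLOSED
  event#5 t=7s outcome=F: state=OPEN
  event#6 t=8s outcome=S: state=OPEN
  event#7 t=11s outcome=F: state=OPEN
  event#8 t=15s outcome=S: state=CLOSED
  event#9 t=17s outcome=S: state=CLOSED
  event#10 t=19s outcome=S: state=CLOSED
  event#11 t=22s outcome=F: state=CLOSED

Answer: CCCCOOOCCCC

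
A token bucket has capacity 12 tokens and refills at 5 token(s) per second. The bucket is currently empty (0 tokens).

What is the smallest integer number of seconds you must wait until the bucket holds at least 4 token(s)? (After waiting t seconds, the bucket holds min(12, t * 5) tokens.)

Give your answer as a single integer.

Need t * 5 >= 4, so t >= 4/5.
Smallest integer t = ceil(4/5) = 1.

Answer: 1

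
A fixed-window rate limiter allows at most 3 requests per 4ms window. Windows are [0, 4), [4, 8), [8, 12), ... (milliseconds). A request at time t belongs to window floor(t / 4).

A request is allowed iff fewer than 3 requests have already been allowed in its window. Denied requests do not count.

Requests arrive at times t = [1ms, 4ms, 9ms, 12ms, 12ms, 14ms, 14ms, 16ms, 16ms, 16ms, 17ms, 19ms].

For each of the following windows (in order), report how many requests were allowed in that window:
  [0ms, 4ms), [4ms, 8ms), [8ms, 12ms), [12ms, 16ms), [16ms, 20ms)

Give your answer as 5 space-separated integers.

Processing requests:
  req#1 t=1ms (window 0): ALLOW
  req#2 t=4ms (window 1): ALLOW
  req#3 t=9ms (window 2): ALLOW
  req#4 t=12ms (window 3): ALLOW
  req#5 t=12ms (window 3): ALLOW
  req#6 t=14ms (window 3): ALLOW
  req#7 t=14ms (window 3): DENY
  req#8 t=16ms (window 4): ALLOW
  req#9 t=16ms (window 4): ALLOW
  req#10 t=16ms (window 4): ALLOW
  req#11 t=17ms (window 4): DENY
  req#12 t=19ms (window 4): DENY

Allowed counts by window: 1 1 1 3 3

Answer: 1 1 1 3 3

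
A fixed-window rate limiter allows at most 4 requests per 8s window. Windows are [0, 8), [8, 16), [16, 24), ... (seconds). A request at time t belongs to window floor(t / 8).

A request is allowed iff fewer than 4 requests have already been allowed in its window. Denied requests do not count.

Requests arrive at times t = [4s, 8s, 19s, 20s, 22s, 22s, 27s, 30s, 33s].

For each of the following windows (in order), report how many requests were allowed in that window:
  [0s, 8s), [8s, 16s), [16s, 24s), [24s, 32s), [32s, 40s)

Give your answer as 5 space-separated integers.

Answer: 1 1 4 2 1

Derivation:
Processing requests:
  req#1 t=4s (window 0): ALLOW
  req#2 t=8s (window 1): ALLOW
  req#3 t=19s (window 2): ALLOW
  req#4 t=20s (window 2): ALLOW
  req#5 t=22s (window 2): ALLOW
  req#6 t=22s (window 2): ALLOW
  req#7 t=27s (window 3): ALLOW
  req#8 t=30s (window 3): ALLOW
  req#9 t=33s (window 4): ALLOW

Allowed counts by window: 1 1 4 2 1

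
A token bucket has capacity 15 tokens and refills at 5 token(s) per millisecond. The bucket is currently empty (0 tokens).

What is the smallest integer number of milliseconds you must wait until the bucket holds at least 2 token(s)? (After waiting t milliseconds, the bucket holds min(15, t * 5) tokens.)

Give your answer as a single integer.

Need t * 5 >= 2, so t >= 2/5.
Smallest integer t = ceil(2/5) = 1.

Answer: 1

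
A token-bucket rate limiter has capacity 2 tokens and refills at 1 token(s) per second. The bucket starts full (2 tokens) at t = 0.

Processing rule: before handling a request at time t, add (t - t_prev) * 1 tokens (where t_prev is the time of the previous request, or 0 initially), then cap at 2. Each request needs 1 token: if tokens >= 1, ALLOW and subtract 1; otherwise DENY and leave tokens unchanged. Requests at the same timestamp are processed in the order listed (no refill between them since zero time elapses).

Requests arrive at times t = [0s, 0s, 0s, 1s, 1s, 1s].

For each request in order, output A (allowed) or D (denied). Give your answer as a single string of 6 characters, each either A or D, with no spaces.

Simulating step by step:
  req#1 t=0s: ALLOW
  req#2 t=0s: ALLOW
  req#3 t=0s: DENY
  req#4 t=1s: ALLOW
  req#5 t=1s: DENY
  req#6 t=1s: DENY

Answer: AADADD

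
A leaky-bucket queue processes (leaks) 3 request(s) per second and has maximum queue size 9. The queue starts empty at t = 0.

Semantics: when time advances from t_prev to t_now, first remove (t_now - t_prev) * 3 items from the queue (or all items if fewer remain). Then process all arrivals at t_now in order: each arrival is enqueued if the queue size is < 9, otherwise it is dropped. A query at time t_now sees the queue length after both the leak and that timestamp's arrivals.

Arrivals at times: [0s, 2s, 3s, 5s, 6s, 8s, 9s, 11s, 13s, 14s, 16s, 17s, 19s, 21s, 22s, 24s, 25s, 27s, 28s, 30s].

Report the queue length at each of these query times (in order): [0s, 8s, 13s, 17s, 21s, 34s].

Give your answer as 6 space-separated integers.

Answer: 1 1 1 1 1 0

Derivation:
Queue lengths at query times:
  query t=0s: backlog = 1
  query t=8s: backlog = 1
  query t=13s: backlog = 1
  query t=17s: backlog = 1
  query t=21s: backlog = 1
  query t=34s: backlog = 0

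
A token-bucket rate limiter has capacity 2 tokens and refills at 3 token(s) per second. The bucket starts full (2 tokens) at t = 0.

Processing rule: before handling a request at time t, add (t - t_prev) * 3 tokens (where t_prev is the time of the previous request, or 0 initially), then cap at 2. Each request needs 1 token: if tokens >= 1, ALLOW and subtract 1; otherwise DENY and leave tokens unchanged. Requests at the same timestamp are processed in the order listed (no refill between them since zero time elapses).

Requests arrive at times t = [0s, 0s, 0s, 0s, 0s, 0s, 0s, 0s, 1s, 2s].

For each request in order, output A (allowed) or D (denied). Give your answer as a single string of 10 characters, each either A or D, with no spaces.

Simulating step by step:
  req#1 t=0s: ALLOW
  req#2 t=0s: ALLOW
  req#3 t=0s: DENY
  req#4 t=0s: DENY
  req#5 t=0s: DENY
  req#6 t=0s: DENY
  req#7 t=0s: DENY
  req#8 t=0s: DENY
  req#9 t=1s: ALLOW
  req#10 t=2s: ALLOW

Answer: AADDDDDDAA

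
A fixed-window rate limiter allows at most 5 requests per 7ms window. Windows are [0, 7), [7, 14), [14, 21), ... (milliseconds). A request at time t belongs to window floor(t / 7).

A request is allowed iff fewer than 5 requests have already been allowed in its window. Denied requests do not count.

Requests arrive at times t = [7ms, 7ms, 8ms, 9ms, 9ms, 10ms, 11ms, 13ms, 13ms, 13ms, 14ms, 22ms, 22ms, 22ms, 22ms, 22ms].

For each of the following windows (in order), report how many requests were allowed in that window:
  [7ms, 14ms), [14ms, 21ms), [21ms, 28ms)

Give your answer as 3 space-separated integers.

Processing requests:
  req#1 t=7ms (window 1): ALLOW
  req#2 t=7ms (window 1): ALLOW
  req#3 t=8ms (window 1): ALLOW
  req#4 t=9ms (window 1): ALLOW
  req#5 t=9ms (window 1): ALLOW
  req#6 t=10ms (window 1): DENY
  req#7 t=11ms (window 1): DENY
  req#8 t=13ms (window 1): DENY
  req#9 t=13ms (window 1): DENY
  req#10 t=13ms (window 1): DENY
  req#11 t=14ms (window 2): ALLOW
  req#12 t=22ms (window 3): ALLOW
  req#13 t=22ms (window 3): ALLOW
  req#14 t=22ms (window 3): ALLOW
  req#15 t=22ms (window 3): ALLOW
  req#16 t=22ms (window 3): ALLOW

Allowed counts by window: 5 1 5

Answer: 5 1 5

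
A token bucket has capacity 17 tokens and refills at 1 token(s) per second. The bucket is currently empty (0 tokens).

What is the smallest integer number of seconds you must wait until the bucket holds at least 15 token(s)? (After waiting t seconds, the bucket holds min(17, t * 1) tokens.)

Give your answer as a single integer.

Need t * 1 >= 15, so t >= 15/1.
Smallest integer t = ceil(15/1) = 15.

Answer: 15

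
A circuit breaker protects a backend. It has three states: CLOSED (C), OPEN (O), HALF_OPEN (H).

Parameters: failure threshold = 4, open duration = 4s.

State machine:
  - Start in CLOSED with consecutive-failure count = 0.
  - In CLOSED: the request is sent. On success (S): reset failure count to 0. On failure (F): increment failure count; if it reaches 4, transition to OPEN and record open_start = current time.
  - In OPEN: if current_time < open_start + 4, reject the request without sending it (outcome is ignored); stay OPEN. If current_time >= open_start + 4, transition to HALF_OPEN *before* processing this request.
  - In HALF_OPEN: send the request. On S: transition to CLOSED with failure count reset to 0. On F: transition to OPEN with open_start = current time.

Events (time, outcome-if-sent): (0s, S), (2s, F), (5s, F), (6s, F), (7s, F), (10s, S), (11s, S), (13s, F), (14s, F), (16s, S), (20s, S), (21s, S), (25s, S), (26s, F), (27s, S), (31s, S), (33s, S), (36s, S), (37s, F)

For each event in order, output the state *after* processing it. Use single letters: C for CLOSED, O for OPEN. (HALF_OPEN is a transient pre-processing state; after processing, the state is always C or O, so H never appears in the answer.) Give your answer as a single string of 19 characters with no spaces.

Answer: CCCCOOCCCCCCCCCCCCC

Derivation:
State after each event:
  event#1 t=0s outcome=S: state=CLOSED
  event#2 t=2s outcome=F: state=CLOSED
  event#3 t=5s outcome=F: state=CLOSED
  event#4 t=6s outcome=F: state=CLOSED
  event#5 t=7s outcome=F: state=OPEN
  event#6 t=10s outcome=S: state=OPEN
  event#7 t=11s outcome=S: state=CLOSED
  event#8 t=13s outcome=F: state=CLOSED
  event#9 t=14s outcome=F: state=CLOSED
  event#10 t=16s outcome=S: state=CLOSED
  event#11 t=20s outcome=S: state=CLOSED
  event#12 t=21s outcome=S: state=CLOSED
  event#13 t=25s outcome=S: state=CLOSED
  event#14 t=26s outcome=F: state=CLOSED
  event#15 t=27s outcome=S: state=CLOSED
  event#16 t=31s outcome=S: state=CLOSED
  event#17 t=33s outcome=S: state=CLOSED
  event#18 t=36s outcome=S: state=CLOSED
  event#19 t=37s outcome=F: state=CLOSED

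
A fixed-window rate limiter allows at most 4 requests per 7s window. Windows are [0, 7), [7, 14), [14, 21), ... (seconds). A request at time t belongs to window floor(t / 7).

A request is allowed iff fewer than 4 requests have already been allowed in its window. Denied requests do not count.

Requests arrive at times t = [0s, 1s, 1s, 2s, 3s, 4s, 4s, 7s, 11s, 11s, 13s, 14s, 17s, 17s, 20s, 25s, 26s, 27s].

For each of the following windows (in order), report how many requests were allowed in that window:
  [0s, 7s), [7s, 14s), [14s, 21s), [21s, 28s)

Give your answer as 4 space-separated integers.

Processing requests:
  req#1 t=0s (window 0): ALLOW
  req#2 t=1s (window 0): ALLOW
  req#3 t=1s (window 0): ALLOW
  req#4 t=2s (window 0): ALLOW
  req#5 t=3s (window 0): DENY
  req#6 t=4s (window 0): DENY
  req#7 t=4s (window 0): DENY
  req#8 t=7s (window 1): ALLOW
  req#9 t=11s (window 1): ALLOW
  req#10 t=11s (window 1): ALLOW
  req#11 t=13s (window 1): ALLOW
  req#12 t=14s (window 2): ALLOW
  req#13 t=17s (window 2): ALLOW
  req#14 t=17s (window 2): ALLOW
  req#15 t=20s (window 2): ALLOW
  req#16 t=25s (window 3): ALLOW
  req#17 t=26s (window 3): ALLOW
  req#18 t=27s (window 3): ALLOW

Allowed counts by window: 4 4 4 3

Answer: 4 4 4 3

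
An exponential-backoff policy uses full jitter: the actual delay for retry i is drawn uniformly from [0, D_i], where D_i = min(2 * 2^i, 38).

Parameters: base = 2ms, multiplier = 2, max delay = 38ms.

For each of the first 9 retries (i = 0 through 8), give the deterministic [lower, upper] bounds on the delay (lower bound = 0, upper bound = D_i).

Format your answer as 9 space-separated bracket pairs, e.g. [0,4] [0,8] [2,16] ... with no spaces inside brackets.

Computing bounds per retry:
  i=0: D_i=min(2*2^0,38)=2, bounds=[0,2]
  i=1: D_i=min(2*2^1,38)=4, bounds=[0,4]
  i=2: D_i=min(2*2^2,38)=8, bounds=[0,8]
  i=3: D_i=min(2*2^3,38)=16, bounds=[0,16]
  i=4: D_i=min(2*2^4,38)=32, bounds=[0,32]
  i=5: D_i=min(2*2^5,38)=38, bounds=[0,38]
  i=6: D_i=min(2*2^6,38)=38, bounds=[0,38]
  i=7: D_i=min(2*2^7,38)=38, bounds=[0,38]
  i=8: D_i=min(2*2^8,38)=38, bounds=[0,38]

Answer: [0,2] [0,4] [0,8] [0,16] [0,32] [0,38] [0,38] [0,38] [0,38]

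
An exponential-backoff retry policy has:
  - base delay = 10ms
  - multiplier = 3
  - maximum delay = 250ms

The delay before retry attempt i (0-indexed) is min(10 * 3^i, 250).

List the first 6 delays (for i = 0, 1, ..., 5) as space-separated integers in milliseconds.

Computing each delay:
  i=0: min(10*3^0, 250) = 10
  i=1: min(10*3^1, 250) = 30
  i=2: min(10*3^2, 250) = 90
  i=3: min(10*3^3, 250) = 250
  i=4: min(10*3^4, 250) = 250
  i=5: min(10*3^5, 250) = 250

Answer: 10 30 90 250 250 250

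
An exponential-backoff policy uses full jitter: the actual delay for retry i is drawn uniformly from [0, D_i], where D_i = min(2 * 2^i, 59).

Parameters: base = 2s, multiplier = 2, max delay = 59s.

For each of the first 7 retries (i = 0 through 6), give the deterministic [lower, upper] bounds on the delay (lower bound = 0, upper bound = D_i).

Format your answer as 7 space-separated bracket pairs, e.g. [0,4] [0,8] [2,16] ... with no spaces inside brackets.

Computing bounds per retry:
  i=0: D_i=min(2*2^0,59)=2, bounds=[0,2]
  i=1: D_i=min(2*2^1,59)=4, bounds=[0,4]
  i=2: D_i=min(2*2^2,59)=8, bounds=[0,8]
  i=3: D_i=min(2*2^3,59)=16, bounds=[0,16]
  i=4: D_i=min(2*2^4,59)=32, bounds=[0,32]
  i=5: D_i=min(2*2^5,59)=59, bounds=[0,59]
  i=6: D_i=min(2*2^6,59)=59, bounds=[0,59]

Answer: [0,2] [0,4] [0,8] [0,16] [0,32] [0,59] [0,59]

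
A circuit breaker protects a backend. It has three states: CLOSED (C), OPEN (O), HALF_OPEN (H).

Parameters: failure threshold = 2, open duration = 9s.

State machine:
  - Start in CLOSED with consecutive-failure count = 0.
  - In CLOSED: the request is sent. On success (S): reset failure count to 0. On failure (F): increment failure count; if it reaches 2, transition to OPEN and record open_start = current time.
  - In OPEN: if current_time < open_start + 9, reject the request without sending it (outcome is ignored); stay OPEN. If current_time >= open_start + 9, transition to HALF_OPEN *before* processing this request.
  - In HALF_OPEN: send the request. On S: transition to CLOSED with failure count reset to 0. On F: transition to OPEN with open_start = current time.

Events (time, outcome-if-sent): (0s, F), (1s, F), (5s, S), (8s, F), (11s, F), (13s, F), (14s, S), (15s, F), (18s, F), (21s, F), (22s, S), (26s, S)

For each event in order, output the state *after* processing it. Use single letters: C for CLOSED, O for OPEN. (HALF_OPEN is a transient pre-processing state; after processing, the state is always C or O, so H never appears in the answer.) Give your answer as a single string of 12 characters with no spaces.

State after each event:
  event#1 t=0s outcome=F: state=CLOSED
  event#2 t=1s outcome=F: state=OPEN
  event#3 t=5s outcome=S: state=OPEN
  event#4 t=8s outcome=F: state=OPEN
  event#5 t=11s outcome=F: state=OPEN
  event#6 t=13s outcome=F: state=OPEN
  event#7 t=14s outcome=S: state=OPEN
  event#8 t=15s outcome=F: state=OPEN
  event#9 t=18s outcome=F: state=OPEN
  event#10 t=21s outcome=F: state=OPEN
  event#11 t=22s outcome=S: state=OPEN
  event#12 t=26s outcome=S: state=OPEN

Answer: COOOOOOOOOOO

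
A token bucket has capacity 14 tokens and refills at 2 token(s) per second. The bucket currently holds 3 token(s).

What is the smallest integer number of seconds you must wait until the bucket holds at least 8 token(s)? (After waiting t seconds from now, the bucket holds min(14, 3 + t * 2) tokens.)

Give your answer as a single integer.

Answer: 3

Derivation:
Need 3 + t * 2 >= 8, so t >= 5/2.
Smallest integer t = ceil(5/2) = 3.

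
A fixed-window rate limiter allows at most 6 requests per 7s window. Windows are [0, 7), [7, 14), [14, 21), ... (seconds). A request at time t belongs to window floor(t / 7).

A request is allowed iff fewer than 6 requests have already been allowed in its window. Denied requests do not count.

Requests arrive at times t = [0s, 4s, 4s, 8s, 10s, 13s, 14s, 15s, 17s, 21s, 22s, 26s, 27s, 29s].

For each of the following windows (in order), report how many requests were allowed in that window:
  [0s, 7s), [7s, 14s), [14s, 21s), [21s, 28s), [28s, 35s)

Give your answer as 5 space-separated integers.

Answer: 3 3 3 4 1

Derivation:
Processing requests:
  req#1 t=0s (window 0): ALLOW
  req#2 t=4s (window 0): ALLOW
  req#3 t=4s (window 0): ALLOW
  req#4 t=8s (window 1): ALLOW
  req#5 t=10s (window 1): ALLOW
  req#6 t=13s (window 1): ALLOW
  req#7 t=14s (window 2): ALLOW
  req#8 t=15s (window 2): ALLOW
  req#9 t=17s (window 2): ALLOW
  req#10 t=21s (window 3): ALLOW
  req#11 t=22s (window 3): ALLOW
  req#12 t=26s (window 3): ALLOW
  req#13 t=27s (window 3): ALLOW
  req#14 t=29s (window 4): ALLOW

Allowed counts by window: 3 3 3 4 1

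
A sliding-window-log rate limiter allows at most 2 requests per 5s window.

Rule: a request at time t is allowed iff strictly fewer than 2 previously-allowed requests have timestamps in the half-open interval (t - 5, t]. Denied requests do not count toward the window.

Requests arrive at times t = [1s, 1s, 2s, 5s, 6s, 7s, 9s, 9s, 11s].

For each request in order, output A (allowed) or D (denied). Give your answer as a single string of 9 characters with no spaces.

Tracking allowed requests in the window:
  req#1 t=1s: ALLOW
  req#2 t=1s: ALLOW
  req#3 t=2s: DENY
  req#4 t=5s: DENY
  req#5 t=6s: ALLOW
  req#6 t=7s: ALLOW
  req#7 t=9s: DENY
  req#8 t=9s: DENY
  req#9 t=11s: ALLOW

Answer: AADDAADDA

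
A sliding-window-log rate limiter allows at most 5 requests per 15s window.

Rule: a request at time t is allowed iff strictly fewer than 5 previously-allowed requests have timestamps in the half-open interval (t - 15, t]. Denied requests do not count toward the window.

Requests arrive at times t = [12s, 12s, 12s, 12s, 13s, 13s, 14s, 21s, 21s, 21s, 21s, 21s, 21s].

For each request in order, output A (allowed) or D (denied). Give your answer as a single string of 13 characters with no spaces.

Tracking allowed requests in the window:
  req#1 t=12s: ALLOW
  req#2 t=12s: ALLOW
  req#3 t=12s: ALLOW
  req#4 t=12s: ALLOW
  req#5 t=13s: ALLOW
  req#6 t=13s: DENY
  req#7 t=14s: DENY
  req#8 t=21s: DENY
  req#9 t=21s: DENY
  req#10 t=21s: DENY
  req#11 t=21s: DENY
  req#12 t=21s: DENY
  req#13 t=21s: DENY

Answer: AAAAADDDDDDDD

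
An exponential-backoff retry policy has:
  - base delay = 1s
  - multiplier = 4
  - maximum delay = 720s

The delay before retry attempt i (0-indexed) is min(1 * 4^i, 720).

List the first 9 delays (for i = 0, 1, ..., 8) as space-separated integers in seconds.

Answer: 1 4 16 64 256 720 720 720 720

Derivation:
Computing each delay:
  i=0: min(1*4^0, 720) = 1
  i=1: min(1*4^1, 720) = 4
  i=2: min(1*4^2, 720) = 16
  i=3: min(1*4^3, 720) = 64
  i=4: min(1*4^4, 720) = 256
  i=5: min(1*4^5, 720) = 720
  i=6: min(1*4^6, 720) = 720
  i=7: min(1*4^7, 720) = 720
  i=8: min(1*4^8, 720) = 720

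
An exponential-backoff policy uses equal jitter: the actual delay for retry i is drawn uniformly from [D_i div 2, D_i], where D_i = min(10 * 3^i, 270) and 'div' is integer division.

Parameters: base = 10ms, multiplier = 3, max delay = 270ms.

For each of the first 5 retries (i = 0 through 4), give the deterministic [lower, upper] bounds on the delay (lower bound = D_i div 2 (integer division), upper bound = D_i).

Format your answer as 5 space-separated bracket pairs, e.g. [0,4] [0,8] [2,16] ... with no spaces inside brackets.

Answer: [5,10] [15,30] [45,90] [135,270] [135,270]

Derivation:
Computing bounds per retry:
  i=0: D_i=min(10*3^0,270)=10, bounds=[5,10]
  i=1: D_i=min(10*3^1,270)=30, bounds=[15,30]
  i=2: D_i=min(10*3^2,270)=90, bounds=[45,90]
  i=3: D_i=min(10*3^3,270)=270, bounds=[135,270]
  i=4: D_i=min(10*3^4,270)=270, bounds=[135,270]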